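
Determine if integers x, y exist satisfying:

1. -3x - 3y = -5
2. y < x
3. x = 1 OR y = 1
No

Even the single constraint (-3x - 3y = -5) is infeasible over the integers.

  - -3x - 3y = -5: every term on the left is divisible by 3, so the LHS ≡ 0 (mod 3), but the RHS -5 is not — no integer solution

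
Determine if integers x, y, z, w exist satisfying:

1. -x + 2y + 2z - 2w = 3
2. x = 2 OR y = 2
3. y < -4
No

The full constraint system is jointly infeasible over the integers. Each constraint and what it forces:

  - -x + 2y + 2z - 2w = 3: is a linear equation tying the variables together
  - x = 2 OR y = 2: forces a choice: either x = 2 or y = 2
  - y < -4: bounds one variable relative to a constant

Split on the disjunction (x = 2 OR y = 2):
  • If x = 2: with x = 2, every remaining term of the linear equation is divisible by 2, so the left side is ≡ 0 (mod 2); but the right side 5 ≡ 1 (mod 2). No integers can satisfy it.
  • If y = 2: this contradicts the bound y ≤ -5.
Both branches are infeasible, so the system has no integer solution.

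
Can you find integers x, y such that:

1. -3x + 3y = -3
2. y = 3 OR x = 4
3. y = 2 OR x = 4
Yes

Take x = 4, y = 3. Substituting into each constraint:
  (1) -3(4) + 3(3) = -3 ✓
  (2) y = 3, target 3 ✓ (first branch holds)
  (3) x = 4, target 4 ✓ (second branch holds)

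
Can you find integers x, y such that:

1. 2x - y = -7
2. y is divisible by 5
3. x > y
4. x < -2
Yes

Take x = -11, y = -15. Substituting into each constraint:
  (1) 2(-11) + 15 = -7 ✓
  (2) -15 = 5 × -3, remainder 0 ✓
  (3) -11 > -15 ✓
  (4) -11 < -2 ✓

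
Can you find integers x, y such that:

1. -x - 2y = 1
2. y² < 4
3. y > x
Yes

Take x = -1, y = 0. Substituting into each constraint:
  (1) 1 - 2(0) = 1 ✓
  (2) y² = (0)² = 0, and 0 < 4 ✓
  (3) 0 > -1 ✓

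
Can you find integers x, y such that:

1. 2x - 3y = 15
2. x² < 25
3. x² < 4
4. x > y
Yes

Take x = 0, y = -5. Substituting into each constraint:
  (1) 2(0) - 3(-5) = 15 ✓
  (2) x² = (0)² = 0, and 0 < 25 ✓
  (3) x² = (0)² = 0, and 0 < 4 ✓
  (4) 0 > -5 ✓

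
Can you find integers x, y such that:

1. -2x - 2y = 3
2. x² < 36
No

Even the single constraint (-2x - 2y = 3) is infeasible over the integers.

  - -2x - 2y = 3: every term on the left is divisible by 2, so the LHS ≡ 0 (mod 2), but the RHS 3 is not — no integer solution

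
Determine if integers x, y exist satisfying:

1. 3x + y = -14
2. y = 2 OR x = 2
Yes

Take x = 2, y = -20. Substituting into each constraint:
  (1) 3(2) + (-20) = -14 ✓
  (2) x = 2, target 2 ✓ (second branch holds)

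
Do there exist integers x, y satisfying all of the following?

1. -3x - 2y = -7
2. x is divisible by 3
Yes

Take x = -3, y = 8. Substituting into each constraint:
  (1) -3(-3) - 2(8) = -7 ✓
  (2) -3 = 3 × -1, remainder 0 ✓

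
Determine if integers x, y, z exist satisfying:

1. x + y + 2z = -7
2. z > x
Yes

Take x = 0, y = -9, z = 1. Substituting into each constraint:
  (1) 0 + (-9) + 2(1) = -7 ✓
  (2) 1 > 0 ✓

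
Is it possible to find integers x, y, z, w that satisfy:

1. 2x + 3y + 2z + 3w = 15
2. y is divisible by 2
Yes

Take x = 0, y = 0, z = 0, w = 5. Substituting into each constraint:
  (1) 2(0) + 3(0) + 2(0) + 3(5) = 15 ✓
  (2) 0 = 2 × 0, remainder 0 ✓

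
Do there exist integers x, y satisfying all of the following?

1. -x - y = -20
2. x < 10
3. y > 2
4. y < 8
No

A contradictory subset is {-x - y = -20, x < 10, y < 8}. No integer assignment can satisfy these jointly:

  - -x - y = -20: is a linear equation tying the variables together
  - x < 10: bounds one variable relative to a constant
  - y < 8: bounds one variable relative to a constant

Range argument: with x ∈ [−∞, 9], y ∈ [−∞, 7], the left side of the equation is at least -16, but the right side is -20 < -16. No integer solution exists.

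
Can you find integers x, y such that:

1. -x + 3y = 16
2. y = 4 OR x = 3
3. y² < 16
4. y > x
No

A contradictory subset is {-x + 3y = 16, y = 4 OR x = 3, y² < 16}. No integer assignment can satisfy these jointly:

  - -x + 3y = 16: is a linear equation tying the variables together
  - y = 4 OR x = 3: forces a choice: either y = 4 or x = 3
  - y² < 16: restricts y to |y| ≤ 3

Split on the disjunction (y = 4 OR x = 3):
  • If y = 4: this contradicts y² < 16, which requires |y| ≤ 3.
  • If x = 3: with x = 3, every remaining term of the linear equation is divisible by 3, so the left side is ≡ 0 (mod 3); but the right side 19 ≡ 1 (mod 3). No integers can satisfy it.
Both branches are infeasible, so the system has no integer solution.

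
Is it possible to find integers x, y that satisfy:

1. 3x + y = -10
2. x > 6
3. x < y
No

The full constraint system is jointly infeasible over the integers. Each constraint and what it forces:

  - 3x + y = -10: is a linear equation tying the variables together
  - x > 6: bounds one variable relative to a constant
  - x < y: bounds one variable relative to another variable

Propagating the comparison: y > x and x ≥ 7 give y ≥ 8. Range argument: with x ∈ [7, ∞], y ∈ [8, ∞], the left side of the equation is at least 29, but the right side is -10 < 29. No integer solution exists.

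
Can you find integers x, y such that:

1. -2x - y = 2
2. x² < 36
Yes

Take x = -1, y = 0. Substituting into each constraint:
  (1) -2(-1) + 0 = 2 ✓
  (2) x² = (-1)² = 1, and 1 < 36 ✓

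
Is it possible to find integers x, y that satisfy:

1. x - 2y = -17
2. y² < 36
Yes

Take x = -17, y = 0. Substituting into each constraint:
  (1) (-17) - 2(0) = -17 ✓
  (2) y² = (0)² = 0, and 0 < 36 ✓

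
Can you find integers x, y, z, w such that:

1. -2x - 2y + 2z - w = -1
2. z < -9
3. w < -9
Yes

Take x = 0, y = -4, z = -10, w = -11. Substituting into each constraint:
  (1) -2(0) - 2(-4) + 2(-10) + 11 = -1 ✓
  (2) -10 < -9 ✓
  (3) -11 < -9 ✓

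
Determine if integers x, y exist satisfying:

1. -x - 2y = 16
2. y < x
Yes

Take x = 0, y = -8. Substituting into each constraint:
  (1) 0 - 2(-8) = 16 ✓
  (2) -8 < 0 ✓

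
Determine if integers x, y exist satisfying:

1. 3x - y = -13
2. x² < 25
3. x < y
Yes

Take x = -4, y = 1. Substituting into each constraint:
  (1) 3(-4) + (-1) = -13 ✓
  (2) x² = (-4)² = 16, and 16 < 25 ✓
  (3) -4 < 1 ✓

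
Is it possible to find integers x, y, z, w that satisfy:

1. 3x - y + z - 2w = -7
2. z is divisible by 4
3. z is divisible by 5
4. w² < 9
Yes

Take x = 0, y = 3, z = 0, w = 2. Substituting into each constraint:
  (1) 3(0) + (-3) + 0 - 2(2) = -7 ✓
  (2) 0 = 4 × 0, remainder 0 ✓
  (3) 0 = 5 × 0, remainder 0 ✓
  (4) w² = (2)² = 4, and 4 < 9 ✓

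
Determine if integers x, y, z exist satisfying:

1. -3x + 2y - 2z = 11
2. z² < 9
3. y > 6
Yes

Take x = 1, y = 7, z = 0. Substituting into each constraint:
  (1) -3(1) + 2(7) - 2(0) = 11 ✓
  (2) z² = (0)² = 0, and 0 < 9 ✓
  (3) 7 > 6 ✓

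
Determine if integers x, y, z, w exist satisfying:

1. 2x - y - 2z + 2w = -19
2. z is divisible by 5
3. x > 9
Yes

Take x = 10, y = 1, z = 0, w = -19. Substituting into each constraint:
  (1) 2(10) + (-1) - 2(0) + 2(-19) = -19 ✓
  (2) 0 = 5 × 0, remainder 0 ✓
  (3) 10 > 9 ✓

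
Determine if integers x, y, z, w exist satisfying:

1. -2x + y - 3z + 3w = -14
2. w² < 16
Yes

Take x = 1, y = 0, z = 4, w = 0. Substituting into each constraint:
  (1) -2(1) + 0 - 3(4) + 3(0) = -14 ✓
  (2) w² = (0)² = 0, and 0 < 16 ✓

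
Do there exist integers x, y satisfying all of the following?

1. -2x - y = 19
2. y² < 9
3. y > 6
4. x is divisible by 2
No

A contradictory subset is {y² < 9, y > 6}. No integer assignment can satisfy these jointly:

  - y² < 9: restricts y to |y| ≤ 2
  - y > 6: bounds one variable relative to a constant

Direct contradiction: the bounds on y require y ≥ 7 and y ≤ 2 simultaneously, which is empty.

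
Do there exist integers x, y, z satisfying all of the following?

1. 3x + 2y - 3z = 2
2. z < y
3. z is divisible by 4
Yes

Take x = 0, y = 1, z = 0. Substituting into each constraint:
  (1) 3(0) + 2(1) - 3(0) = 2 ✓
  (2) 0 < 1 ✓
  (3) 0 = 4 × 0, remainder 0 ✓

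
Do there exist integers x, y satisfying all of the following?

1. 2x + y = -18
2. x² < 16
Yes

Take x = 0, y = -18. Substituting into each constraint:
  (1) 2(0) + (-18) = -18 ✓
  (2) x² = (0)² = 0, and 0 < 16 ✓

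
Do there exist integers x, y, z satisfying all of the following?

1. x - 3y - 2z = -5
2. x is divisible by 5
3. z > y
Yes

Take x = 0, y = -1, z = 4. Substituting into each constraint:
  (1) 0 - 3(-1) - 2(4) = -5 ✓
  (2) 0 = 5 × 0, remainder 0 ✓
  (3) 4 > -1 ✓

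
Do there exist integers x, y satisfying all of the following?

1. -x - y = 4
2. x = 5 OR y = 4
Yes

Take x = 5, y = -9. Substituting into each constraint:
  (1) (-5) + 9 = 4 ✓
  (2) x = 5, target 5 ✓ (first branch holds)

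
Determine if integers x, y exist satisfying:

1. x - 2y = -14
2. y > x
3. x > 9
Yes

Take x = 10, y = 12. Substituting into each constraint:
  (1) 10 - 2(12) = -14 ✓
  (2) 12 > 10 ✓
  (3) 10 > 9 ✓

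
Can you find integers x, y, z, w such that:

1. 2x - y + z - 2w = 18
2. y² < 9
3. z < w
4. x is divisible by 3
Yes

Take x = 12, y = 1, z = 3, w = 4. Substituting into each constraint:
  (1) 2(12) + (-1) + 3 - 2(4) = 18 ✓
  (2) y² = (1)² = 1, and 1 < 9 ✓
  (3) 3 < 4 ✓
  (4) 12 = 3 × 4, remainder 0 ✓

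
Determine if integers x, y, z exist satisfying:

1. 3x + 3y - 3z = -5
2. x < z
No

Even the single constraint (3x + 3y - 3z = -5) is infeasible over the integers.

  - 3x + 3y - 3z = -5: every term on the left is divisible by 3, so the LHS ≡ 0 (mod 3), but the RHS -5 is not — no integer solution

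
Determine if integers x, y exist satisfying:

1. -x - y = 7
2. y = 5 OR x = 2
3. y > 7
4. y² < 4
No

A contradictory subset is {-x - y = 7, y = 5 OR x = 2, y > 7}. No integer assignment can satisfy these jointly:

  - -x - y = 7: is a linear equation tying the variables together
  - y = 5 OR x = 2: forces a choice: either y = 5 or x = 2
  - y > 7: bounds one variable relative to a constant

Split on the disjunction (y = 5 OR x = 2):
  • If y = 5: this contradicts the bound y ≥ 8.
  • If x = 2: the equation forces y = -9, which contradicts the bound y ≥ 8.
Both branches are infeasible, so the system has no integer solution.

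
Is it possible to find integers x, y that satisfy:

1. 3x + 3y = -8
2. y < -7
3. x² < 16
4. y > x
No

Even the single constraint (3x + 3y = -8) is infeasible over the integers.

  - 3x + 3y = -8: every term on the left is divisible by 3, so the LHS ≡ 0 (mod 3), but the RHS -8 is not — no integer solution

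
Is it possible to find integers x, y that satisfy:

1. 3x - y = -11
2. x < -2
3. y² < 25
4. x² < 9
No

A contradictory subset is {x < -2, x² < 9}. No integer assignment can satisfy these jointly:

  - x < -2: bounds one variable relative to a constant
  - x² < 9: restricts x to |x| ≤ 2

Direct contradiction: the bounds on x require x ≥ -2 and x ≤ -3 simultaneously, which is empty.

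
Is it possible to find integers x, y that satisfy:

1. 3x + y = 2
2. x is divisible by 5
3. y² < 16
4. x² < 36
Yes

Take x = 0, y = 2. Substituting into each constraint:
  (1) 3(0) + 2 = 2 ✓
  (2) 0 = 5 × 0, remainder 0 ✓
  (3) y² = (2)² = 4, and 4 < 16 ✓
  (4) x² = (0)² = 0, and 0 < 36 ✓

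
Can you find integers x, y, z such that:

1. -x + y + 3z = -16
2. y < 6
Yes

Take x = 16, y = 0, z = 0. Substituting into each constraint:
  (1) (-16) + 0 + 3(0) = -16 ✓
  (2) 0 < 6 ✓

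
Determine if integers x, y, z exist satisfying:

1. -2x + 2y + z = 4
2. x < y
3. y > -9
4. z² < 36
Yes

Take x = -1, y = 0, z = 2. Substituting into each constraint:
  (1) -2(-1) + 2(0) + 2 = 4 ✓
  (2) -1 < 0 ✓
  (3) 0 > -9 ✓
  (4) z² = (2)² = 4, and 4 < 36 ✓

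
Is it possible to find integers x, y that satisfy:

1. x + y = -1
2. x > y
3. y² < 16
Yes

Take x = 0, y = -1. Substituting into each constraint:
  (1) 0 + (-1) = -1 ✓
  (2) 0 > -1 ✓
  (3) y² = (-1)² = 1, and 1 < 16 ✓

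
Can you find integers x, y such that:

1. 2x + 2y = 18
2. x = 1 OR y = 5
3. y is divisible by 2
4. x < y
Yes

Take x = 1, y = 8. Substituting into each constraint:
  (1) 2(1) + 2(8) = 18 ✓
  (2) x = 1, target 1 ✓ (first branch holds)
  (3) 8 = 2 × 4, remainder 0 ✓
  (4) 1 < 8 ✓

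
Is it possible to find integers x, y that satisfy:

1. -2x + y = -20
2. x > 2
Yes

Take x = 3, y = -14. Substituting into each constraint:
  (1) -2(3) + (-14) = -20 ✓
  (2) 3 > 2 ✓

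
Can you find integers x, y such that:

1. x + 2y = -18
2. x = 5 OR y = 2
Yes

Take x = -22, y = 2. Substituting into each constraint:
  (1) (-22) + 2(2) = -18 ✓
  (2) y = 2, target 2 ✓ (second branch holds)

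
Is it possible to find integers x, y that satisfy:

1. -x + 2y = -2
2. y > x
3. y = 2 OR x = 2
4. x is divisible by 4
No

A contradictory subset is {-x + 2y = -2, y > x, y = 2 OR x = 2}. No integer assignment can satisfy these jointly:

  - -x + 2y = -2: is a linear equation tying the variables together
  - y > x: bounds one variable relative to another variable
  - y = 2 OR x = 2: forces a choice: either y = 2 or x = 2

Split on the disjunction (y = 2 OR x = 2):
  • If y = 2: the equation forces x = 6, giving (y, x) = (2, 6), which violates y > x.
  • If x = 2: the equation forces y = 0, giving (x, y) = (2, 0), which violates y > x.
Both branches are infeasible, so the system has no integer solution.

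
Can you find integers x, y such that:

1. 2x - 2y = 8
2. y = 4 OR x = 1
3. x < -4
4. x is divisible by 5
No

A contradictory subset is {2x - 2y = 8, y = 4 OR x = 1, x < -4}. No integer assignment can satisfy these jointly:

  - 2x - 2y = 8: is a linear equation tying the variables together
  - y = 4 OR x = 1: forces a choice: either y = 4 or x = 1
  - x < -4: bounds one variable relative to a constant

Split on the disjunction (y = 4 OR x = 1):
  • If y = 4: the equation forces x = 8, which contradicts the bound x ≤ -5.
  • If x = 1: this contradicts the bound x ≤ -5.
Both branches are infeasible, so the system has no integer solution.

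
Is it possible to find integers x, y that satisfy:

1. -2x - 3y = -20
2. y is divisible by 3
Yes

Take x = 10, y = 0. Substituting into each constraint:
  (1) -2(10) - 3(0) = -20 ✓
  (2) 0 = 3 × 0, remainder 0 ✓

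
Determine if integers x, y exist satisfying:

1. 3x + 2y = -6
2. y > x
Yes

Take x = -2, y = 0. Substituting into each constraint:
  (1) 3(-2) + 2(0) = -6 ✓
  (2) 0 > -2 ✓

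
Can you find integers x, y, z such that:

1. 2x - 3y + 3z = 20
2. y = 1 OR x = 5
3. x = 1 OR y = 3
Yes

Take x = 1, y = 1, z = 7. Substituting into each constraint:
  (1) 2(1) - 3(1) + 3(7) = 20 ✓
  (2) y = 1, target 1 ✓ (first branch holds)
  (3) x = 1, target 1 ✓ (first branch holds)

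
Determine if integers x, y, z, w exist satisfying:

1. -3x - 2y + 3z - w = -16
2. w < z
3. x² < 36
Yes

Take x = 1, y = 8, z = 1, w = 0. Substituting into each constraint:
  (1) -3(1) - 2(8) + 3(1) + 0 = -16 ✓
  (2) 0 < 1 ✓
  (3) x² = (1)² = 1, and 1 < 36 ✓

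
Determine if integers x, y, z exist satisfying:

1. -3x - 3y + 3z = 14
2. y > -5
No

Even the single constraint (-3x - 3y + 3z = 14) is infeasible over the integers.

  - -3x - 3y + 3z = 14: every term on the left is divisible by 3, so the LHS ≡ 0 (mod 3), but the RHS 14 is not — no integer solution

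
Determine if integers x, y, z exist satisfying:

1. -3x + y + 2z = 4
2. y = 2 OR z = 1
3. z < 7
Yes

Take x = -1, y = -1, z = 1. Substituting into each constraint:
  (1) -3(-1) + (-1) + 2(1) = 4 ✓
  (2) z = 1, target 1 ✓ (second branch holds)
  (3) 1 < 7 ✓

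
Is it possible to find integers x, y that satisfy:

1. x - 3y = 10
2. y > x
Yes

Take x = -8, y = -6. Substituting into each constraint:
  (1) (-8) - 3(-6) = 10 ✓
  (2) -6 > -8 ✓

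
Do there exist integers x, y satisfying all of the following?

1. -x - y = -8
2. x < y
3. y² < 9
No

The full constraint system is jointly infeasible over the integers. Each constraint and what it forces:

  - -x - y = -8: is a linear equation tying the variables together
  - x < y: bounds one variable relative to another variable
  - y² < 9: restricts y to |y| ≤ 2

Propagating the comparison: x < y and y ≤ 2 give x ≤ 1. Range argument: with x ∈ [−∞, 1], y ∈ [-2, 2], the left side of the equation is at least -3, but the right side is -8 < -3. No integer solution exists.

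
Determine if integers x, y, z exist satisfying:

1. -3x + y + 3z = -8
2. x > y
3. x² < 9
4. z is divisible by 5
Yes

Take x = 2, y = -2, z = 0. Substituting into each constraint:
  (1) -3(2) + (-2) + 3(0) = -8 ✓
  (2) 2 > -2 ✓
  (3) x² = (2)² = 4, and 4 < 9 ✓
  (4) 0 = 5 × 0, remainder 0 ✓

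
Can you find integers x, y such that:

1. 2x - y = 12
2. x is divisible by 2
Yes

Take x = 0, y = -12. Substituting into each constraint:
  (1) 2(0) + 12 = 12 ✓
  (2) 0 = 2 × 0, remainder 0 ✓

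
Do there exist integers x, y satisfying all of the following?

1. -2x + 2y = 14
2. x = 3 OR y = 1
Yes

Take x = 3, y = 10. Substituting into each constraint:
  (1) -2(3) + 2(10) = 14 ✓
  (2) x = 3, target 3 ✓ (first branch holds)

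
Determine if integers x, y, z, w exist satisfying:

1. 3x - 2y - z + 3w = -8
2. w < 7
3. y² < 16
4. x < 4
Yes

Take x = 0, y = 0, z = 8, w = 0. Substituting into each constraint:
  (1) 3(0) - 2(0) + (-8) + 3(0) = -8 ✓
  (2) 0 < 7 ✓
  (3) y² = (0)² = 0, and 0 < 16 ✓
  (4) 0 < 4 ✓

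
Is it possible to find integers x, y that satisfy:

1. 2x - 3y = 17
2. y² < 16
Yes

Take x = 10, y = 1. Substituting into each constraint:
  (1) 2(10) - 3(1) = 17 ✓
  (2) y² = (1)² = 1, and 1 < 16 ✓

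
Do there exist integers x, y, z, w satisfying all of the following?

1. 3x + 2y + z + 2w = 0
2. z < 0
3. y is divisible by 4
Yes

Take x = -1, y = 0, z = -1, w = 2. Substituting into each constraint:
  (1) 3(-1) + 2(0) + (-1) + 2(2) = 0 ✓
  (2) -1 < 0 ✓
  (3) 0 = 4 × 0, remainder 0 ✓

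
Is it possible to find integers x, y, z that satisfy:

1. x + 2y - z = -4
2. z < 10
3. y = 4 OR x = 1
Yes

Take x = -12, y = 4, z = 0. Substituting into each constraint:
  (1) (-12) + 2(4) + 0 = -4 ✓
  (2) 0 < 10 ✓
  (3) y = 4, target 4 ✓ (first branch holds)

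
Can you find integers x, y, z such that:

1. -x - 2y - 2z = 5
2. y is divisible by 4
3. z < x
Yes

Take x = -1, y = 0, z = -2. Substituting into each constraint:
  (1) 1 - 2(0) - 2(-2) = 5 ✓
  (2) 0 = 4 × 0, remainder 0 ✓
  (3) -2 < -1 ✓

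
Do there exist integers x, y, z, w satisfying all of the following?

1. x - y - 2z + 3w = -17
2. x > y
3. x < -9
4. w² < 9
Yes

Take x = -10, y = -11, z = 9, w = 0. Substituting into each constraint:
  (1) (-10) + 11 - 2(9) + 3(0) = -17 ✓
  (2) -10 > -11 ✓
  (3) -10 < -9 ✓
  (4) w² = (0)² = 0, and 0 < 9 ✓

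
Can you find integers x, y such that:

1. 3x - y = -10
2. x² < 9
Yes

Take x = 0, y = 10. Substituting into each constraint:
  (1) 3(0) + (-10) = -10 ✓
  (2) x² = (0)² = 0, and 0 < 9 ✓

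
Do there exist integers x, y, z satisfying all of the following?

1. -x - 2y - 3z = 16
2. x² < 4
Yes

Take x = 0, y = -8, z = 0. Substituting into each constraint:
  (1) 0 - 2(-8) - 3(0) = 16 ✓
  (2) x² = (0)² = 0, and 0 < 4 ✓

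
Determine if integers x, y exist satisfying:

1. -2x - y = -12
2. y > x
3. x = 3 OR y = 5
Yes

Take x = 3, y = 6. Substituting into each constraint:
  (1) -2(3) + (-6) = -12 ✓
  (2) 6 > 3 ✓
  (3) x = 3, target 3 ✓ (first branch holds)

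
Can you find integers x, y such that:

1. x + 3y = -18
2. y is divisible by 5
Yes

Take x = -18, y = 0. Substituting into each constraint:
  (1) (-18) + 3(0) = -18 ✓
  (2) 0 = 5 × 0, remainder 0 ✓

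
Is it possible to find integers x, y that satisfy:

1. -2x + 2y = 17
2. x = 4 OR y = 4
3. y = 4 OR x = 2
No

Even the single constraint (-2x + 2y = 17) is infeasible over the integers.

  - -2x + 2y = 17: every term on the left is divisible by 2, so the LHS ≡ 0 (mod 2), but the RHS 17 is not — no integer solution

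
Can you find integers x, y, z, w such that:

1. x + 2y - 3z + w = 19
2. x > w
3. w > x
No

A contradictory subset is {x > w, w > x}. No integer assignment can satisfy these jointly:

  - x > w: bounds one variable relative to another variable
  - w > x: bounds one variable relative to another variable

Direct contradiction: x > w and w > x cannot both hold.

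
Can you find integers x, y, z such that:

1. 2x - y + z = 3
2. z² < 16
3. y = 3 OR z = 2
Yes

Take x = 3, y = 3, z = 0. Substituting into each constraint:
  (1) 2(3) + (-3) + 0 = 3 ✓
  (2) z² = (0)² = 0, and 0 < 16 ✓
  (3) y = 3, target 3 ✓ (first branch holds)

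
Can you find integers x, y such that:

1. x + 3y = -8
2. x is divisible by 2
Yes

Take x = -2, y = -2. Substituting into each constraint:
  (1) (-2) + 3(-2) = -8 ✓
  (2) -2 = 2 × -1, remainder 0 ✓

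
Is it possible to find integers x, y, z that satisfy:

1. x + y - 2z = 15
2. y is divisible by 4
Yes

Take x = 15, y = 0, z = 0. Substituting into each constraint:
  (1) 15 + 0 - 2(0) = 15 ✓
  (2) 0 = 4 × 0, remainder 0 ✓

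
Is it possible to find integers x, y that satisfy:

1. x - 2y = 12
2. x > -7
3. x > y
Yes

Take x = 0, y = -6. Substituting into each constraint:
  (1) 0 - 2(-6) = 12 ✓
  (2) 0 > -7 ✓
  (3) 0 > -6 ✓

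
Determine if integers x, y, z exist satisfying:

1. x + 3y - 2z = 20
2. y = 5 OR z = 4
Yes

Take x = -1, y = 5, z = -3. Substituting into each constraint:
  (1) (-1) + 3(5) - 2(-3) = 20 ✓
  (2) y = 5, target 5 ✓ (first branch holds)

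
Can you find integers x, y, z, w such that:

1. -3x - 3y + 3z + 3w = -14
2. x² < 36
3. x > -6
No

Even the single constraint (-3x - 3y + 3z + 3w = -14) is infeasible over the integers.

  - -3x - 3y + 3z + 3w = -14: every term on the left is divisible by 3, so the LHS ≡ 0 (mod 3), but the RHS -14 is not — no integer solution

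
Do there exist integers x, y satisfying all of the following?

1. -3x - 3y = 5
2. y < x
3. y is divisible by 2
No

Even the single constraint (-3x - 3y = 5) is infeasible over the integers.

  - -3x - 3y = 5: every term on the left is divisible by 3, so the LHS ≡ 0 (mod 3), but the RHS 5 is not — no integer solution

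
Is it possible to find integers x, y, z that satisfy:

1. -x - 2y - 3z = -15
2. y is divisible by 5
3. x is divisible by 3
Yes

Take x = 0, y = 0, z = 5. Substituting into each constraint:
  (1) 0 - 2(0) - 3(5) = -15 ✓
  (2) 0 = 5 × 0, remainder 0 ✓
  (3) 0 = 3 × 0, remainder 0 ✓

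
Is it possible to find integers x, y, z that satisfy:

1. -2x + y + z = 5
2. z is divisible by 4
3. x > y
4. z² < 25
Yes

Take x = -3, y = -5, z = 4. Substituting into each constraint:
  (1) -2(-3) + (-5) + 4 = 5 ✓
  (2) 4 = 4 × 1, remainder 0 ✓
  (3) -3 > -5 ✓
  (4) z² = (4)² = 16, and 16 < 25 ✓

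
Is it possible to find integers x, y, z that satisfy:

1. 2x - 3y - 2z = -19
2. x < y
Yes

Take x = 0, y = 1, z = 8. Substituting into each constraint:
  (1) 2(0) - 3(1) - 2(8) = -19 ✓
  (2) 0 < 1 ✓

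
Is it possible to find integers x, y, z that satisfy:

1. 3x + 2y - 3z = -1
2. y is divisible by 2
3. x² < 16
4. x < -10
No

A contradictory subset is {x² < 16, x < -10}. No integer assignment can satisfy these jointly:

  - x² < 16: restricts x to |x| ≤ 3
  - x < -10: bounds one variable relative to a constant

Direct contradiction: the bounds on x require x ≥ -3 and x ≤ -11 simultaneously, which is empty.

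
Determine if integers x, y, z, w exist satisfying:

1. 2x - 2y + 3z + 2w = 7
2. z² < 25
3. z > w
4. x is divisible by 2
Yes

Take x = 0, y = -2, z = 1, w = 0. Substituting into each constraint:
  (1) 2(0) - 2(-2) + 3(1) + 2(0) = 7 ✓
  (2) z² = (1)² = 1, and 1 < 25 ✓
  (3) 1 > 0 ✓
  (4) 0 = 2 × 0, remainder 0 ✓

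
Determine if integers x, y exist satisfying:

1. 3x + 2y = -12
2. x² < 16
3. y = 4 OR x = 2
Yes

Take x = 2, y = -9. Substituting into each constraint:
  (1) 3(2) + 2(-9) = -12 ✓
  (2) x² = (2)² = 4, and 4 < 16 ✓
  (3) x = 2, target 2 ✓ (second branch holds)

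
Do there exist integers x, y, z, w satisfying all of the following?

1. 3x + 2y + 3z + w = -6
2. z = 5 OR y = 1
Yes

Take x = 0, y = 1, z = -3, w = 1. Substituting into each constraint:
  (1) 3(0) + 2(1) + 3(-3) + 1 = -6 ✓
  (2) y = 1, target 1 ✓ (second branch holds)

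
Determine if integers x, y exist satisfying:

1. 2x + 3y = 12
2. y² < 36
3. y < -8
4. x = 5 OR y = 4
No

A contradictory subset is {2x + 3y = 12, y < -8, x = 5 OR y = 4}. No integer assignment can satisfy these jointly:

  - 2x + 3y = 12: is a linear equation tying the variables together
  - y < -8: bounds one variable relative to a constant
  - x = 5 OR y = 4: forces a choice: either x = 5 or y = 4

Split on the disjunction (x = 5 OR y = 4):
  • If x = 5: with x = 5, every remaining term of the linear equation is divisible by 3, so the left side is ≡ 0 (mod 3); but the right side 2 ≡ 2 (mod 3). No integers can satisfy it.
  • If y = 4: this contradicts the bound y ≤ -9.
Both branches are infeasible, so the system has no integer solution.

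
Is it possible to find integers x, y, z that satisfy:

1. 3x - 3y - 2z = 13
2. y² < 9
Yes

Take x = 1, y = 0, z = -5. Substituting into each constraint:
  (1) 3(1) - 3(0) - 2(-5) = 13 ✓
  (2) y² = (0)² = 0, and 0 < 9 ✓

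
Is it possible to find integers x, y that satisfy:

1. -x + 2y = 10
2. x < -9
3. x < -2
Yes

Take x = -10, y = 0. Substituting into each constraint:
  (1) 10 + 2(0) = 10 ✓
  (2) -10 < -9 ✓
  (3) -10 < -2 ✓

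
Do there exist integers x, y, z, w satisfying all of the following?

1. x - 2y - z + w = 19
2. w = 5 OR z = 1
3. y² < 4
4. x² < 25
Yes

Take x = 0, y = 0, z = 1, w = 20. Substituting into each constraint:
  (1) 0 - 2(0) + (-1) + 20 = 19 ✓
  (2) z = 1, target 1 ✓ (second branch holds)
  (3) y² = (0)² = 0, and 0 < 4 ✓
  (4) x² = (0)² = 0, and 0 < 25 ✓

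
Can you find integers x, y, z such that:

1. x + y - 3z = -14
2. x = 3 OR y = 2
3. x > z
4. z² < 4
Yes

Take x = 3, y = -20, z = -1. Substituting into each constraint:
  (1) 3 + (-20) - 3(-1) = -14 ✓
  (2) x = 3, target 3 ✓ (first branch holds)
  (3) 3 > -1 ✓
  (4) z² = (-1)² = 1, and 1 < 4 ✓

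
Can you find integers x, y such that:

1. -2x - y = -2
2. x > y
Yes

Take x = 1, y = 0. Substituting into each constraint:
  (1) -2(1) + 0 = -2 ✓
  (2) 1 > 0 ✓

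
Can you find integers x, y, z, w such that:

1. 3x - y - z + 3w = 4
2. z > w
Yes

Take x = 1, y = 0, z = 2, w = 1. Substituting into each constraint:
  (1) 3(1) + 0 + (-2) + 3(1) = 4 ✓
  (2) 2 > 1 ✓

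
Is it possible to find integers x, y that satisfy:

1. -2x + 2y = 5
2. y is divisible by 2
No

Even the single constraint (-2x + 2y = 5) is infeasible over the integers.

  - -2x + 2y = 5: every term on the left is divisible by 2, so the LHS ≡ 0 (mod 2), but the RHS 5 is not — no integer solution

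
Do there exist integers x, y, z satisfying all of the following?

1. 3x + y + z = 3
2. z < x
Yes

Take x = 1, y = 0, z = 0. Substituting into each constraint:
  (1) 3(1) + 0 + 0 = 3 ✓
  (2) 0 < 1 ✓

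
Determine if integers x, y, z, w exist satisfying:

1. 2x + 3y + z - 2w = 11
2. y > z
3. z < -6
Yes

Take x = 0, y = 0, z = -7, w = -9. Substituting into each constraint:
  (1) 2(0) + 3(0) + (-7) - 2(-9) = 11 ✓
  (2) 0 > -7 ✓
  (3) -7 < -6 ✓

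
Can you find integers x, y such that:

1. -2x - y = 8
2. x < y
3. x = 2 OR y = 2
Yes

Take x = -5, y = 2. Substituting into each constraint:
  (1) -2(-5) + (-2) = 8 ✓
  (2) -5 < 2 ✓
  (3) y = 2, target 2 ✓ (second branch holds)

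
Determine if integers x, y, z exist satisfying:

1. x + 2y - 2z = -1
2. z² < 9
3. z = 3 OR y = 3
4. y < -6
No

A contradictory subset is {z² < 9, z = 3 OR y = 3, y < -6}. No integer assignment can satisfy these jointly:

  - z² < 9: restricts z to |z| ≤ 2
  - z = 3 OR y = 3: forces a choice: either z = 3 or y = 3
  - y < -6: bounds one variable relative to a constant

Split on the disjunction (z = 3 OR y = 3):
  • If z = 3: this contradicts z² < 9, which requires |z| ≤ 2.
  • If y = 3: this contradicts the bound y ≤ -7.
Both branches are infeasible, so the system has no integer solution.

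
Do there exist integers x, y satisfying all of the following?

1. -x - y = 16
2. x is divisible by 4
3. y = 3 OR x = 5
No

The full constraint system is jointly infeasible over the integers. Each constraint and what it forces:

  - -x - y = 16: is a linear equation tying the variables together
  - x is divisible by 4: restricts x to multiples of 4
  - y = 3 OR x = 5: forces a choice: either y = 3 or x = 5

Split on the disjunction (y = 3 OR x = 5):
  • If y = 3: with y = 3, writing x = 4x', every remaining term of the linear equation is divisible by 4, so the left side is ≡ 0 (mod 4); but the right side 19 ≡ 3 (mod 4). No integers can satisfy it.
  • If x = 5: this contradicts the divisibility constraint — 5 is not a multiple of 4.
Both branches are infeasible, so the system has no integer solution.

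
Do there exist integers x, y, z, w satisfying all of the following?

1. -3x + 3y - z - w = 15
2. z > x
Yes

Take x = 0, y = 6, z = 1, w = 2. Substituting into each constraint:
  (1) -3(0) + 3(6) + (-1) + (-2) = 15 ✓
  (2) 1 > 0 ✓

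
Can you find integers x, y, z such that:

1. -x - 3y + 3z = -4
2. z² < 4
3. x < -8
Yes

Take x = -11, y = 5, z = 0. Substituting into each constraint:
  (1) 11 - 3(5) + 3(0) = -4 ✓
  (2) z² = (0)² = 0, and 0 < 4 ✓
  (3) -11 < -8 ✓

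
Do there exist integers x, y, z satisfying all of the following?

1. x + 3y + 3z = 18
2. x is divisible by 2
Yes

Take x = 0, y = 6, z = 0. Substituting into each constraint:
  (1) 0 + 3(6) + 3(0) = 18 ✓
  (2) 0 = 2 × 0, remainder 0 ✓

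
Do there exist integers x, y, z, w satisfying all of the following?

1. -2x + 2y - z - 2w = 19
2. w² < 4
Yes

Take x = 0, y = 10, z = 1, w = 0. Substituting into each constraint:
  (1) -2(0) + 2(10) + (-1) - 2(0) = 19 ✓
  (2) w² = (0)² = 0, and 0 < 4 ✓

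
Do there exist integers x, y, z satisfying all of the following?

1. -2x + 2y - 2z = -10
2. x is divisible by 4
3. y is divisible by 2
Yes

Take x = 0, y = 0, z = 5. Substituting into each constraint:
  (1) -2(0) + 2(0) - 2(5) = -10 ✓
  (2) 0 = 4 × 0, remainder 0 ✓
  (3) 0 = 2 × 0, remainder 0 ✓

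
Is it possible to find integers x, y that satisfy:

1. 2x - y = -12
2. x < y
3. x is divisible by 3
Yes

Take x = 0, y = 12. Substituting into each constraint:
  (1) 2(0) + (-12) = -12 ✓
  (2) 0 < 12 ✓
  (3) 0 = 3 × 0, remainder 0 ✓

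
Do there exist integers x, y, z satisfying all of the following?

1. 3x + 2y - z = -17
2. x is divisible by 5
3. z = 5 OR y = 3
Yes

Take x = 0, y = -6, z = 5. Substituting into each constraint:
  (1) 3(0) + 2(-6) + (-5) = -17 ✓
  (2) 0 = 5 × 0, remainder 0 ✓
  (3) z = 5, target 5 ✓ (first branch holds)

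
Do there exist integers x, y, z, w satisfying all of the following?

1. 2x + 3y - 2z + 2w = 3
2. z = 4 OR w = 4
Yes

Take x = 0, y = 3, z = 7, w = 4. Substituting into each constraint:
  (1) 2(0) + 3(3) - 2(7) + 2(4) = 3 ✓
  (2) w = 4, target 4 ✓ (second branch holds)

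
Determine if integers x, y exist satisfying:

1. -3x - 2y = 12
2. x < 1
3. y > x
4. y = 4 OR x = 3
No

A contradictory subset is {-3x - 2y = 12, x < 1, y = 4 OR x = 3}. No integer assignment can satisfy these jointly:

  - -3x - 2y = 12: is a linear equation tying the variables together
  - x < 1: bounds one variable relative to a constant
  - y = 4 OR x = 3: forces a choice: either y = 4 or x = 3

Split on the disjunction (y = 4 OR x = 3):
  • If y = 4: with y = 4, every remaining term of the linear equation is divisible by 3, so the left side is ≡ 0 (mod 3); but the right side 20 ≡ 2 (mod 3). No integers can satisfy it.
  • If x = 3: this contradicts the bound x ≤ 0.
Both branches are infeasible, so the system has no integer solution.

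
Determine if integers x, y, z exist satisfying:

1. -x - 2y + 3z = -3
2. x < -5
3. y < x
Yes

Take x = -6, y = -9, z = -9. Substituting into each constraint:
  (1) 6 - 2(-9) + 3(-9) = -3 ✓
  (2) -6 < -5 ✓
  (3) -9 < -6 ✓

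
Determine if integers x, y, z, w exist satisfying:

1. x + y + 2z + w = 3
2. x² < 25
Yes

Take x = 0, y = 0, z = 0, w = 3. Substituting into each constraint:
  (1) 0 + 0 + 2(0) + 3 = 3 ✓
  (2) x² = (0)² = 0, and 0 < 25 ✓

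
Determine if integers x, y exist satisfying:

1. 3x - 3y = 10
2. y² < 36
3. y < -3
No

Even the single constraint (3x - 3y = 10) is infeasible over the integers.

  - 3x - 3y = 10: every term on the left is divisible by 3, so the LHS ≡ 0 (mod 3), but the RHS 10 is not — no integer solution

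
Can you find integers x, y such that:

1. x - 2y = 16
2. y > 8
Yes

Take x = 34, y = 9. Substituting into each constraint:
  (1) 34 - 2(9) = 16 ✓
  (2) 9 > 8 ✓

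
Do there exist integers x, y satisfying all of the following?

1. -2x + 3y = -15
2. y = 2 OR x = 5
No

The full constraint system is jointly infeasible over the integers. Each constraint and what it forces:

  - -2x + 3y = -15: is a linear equation tying the variables together
  - y = 2 OR x = 5: forces a choice: either y = 2 or x = 5

Split on the disjunction (y = 2 OR x = 5):
  • If y = 2: with y = 2, every remaining term of the linear equation is divisible by 2, so the left side is ≡ 0 (mod 2); but the right side -21 ≡ 1 (mod 2). No integers can satisfy it.
  • If x = 5: with x = 5, every remaining term of the linear equation is divisible by 3, so the left side is ≡ 0 (mod 3); but the right side -5 ≡ 1 (mod 3). No integers can satisfy it.
Both branches are infeasible, so the system has no integer solution.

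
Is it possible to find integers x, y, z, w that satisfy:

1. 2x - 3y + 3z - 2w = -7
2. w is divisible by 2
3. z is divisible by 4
Yes

Take x = 1, y = 3, z = 0, w = 0. Substituting into each constraint:
  (1) 2(1) - 3(3) + 3(0) - 2(0) = -7 ✓
  (2) 0 = 2 × 0, remainder 0 ✓
  (3) 0 = 4 × 0, remainder 0 ✓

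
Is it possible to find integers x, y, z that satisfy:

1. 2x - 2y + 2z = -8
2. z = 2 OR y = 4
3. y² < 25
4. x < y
Yes

Take x = 3, y = 4, z = -3. Substituting into each constraint:
  (1) 2(3) - 2(4) + 2(-3) = -8 ✓
  (2) y = 4, target 4 ✓ (second branch holds)
  (3) y² = (4)² = 16, and 16 < 25 ✓
  (4) 3 < 4 ✓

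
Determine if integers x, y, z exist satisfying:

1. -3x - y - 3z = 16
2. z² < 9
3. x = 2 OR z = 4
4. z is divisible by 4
Yes

Take x = 2, y = -22, z = 0. Substituting into each constraint:
  (1) -3(2) + 22 - 3(0) = 16 ✓
  (2) z² = (0)² = 0, and 0 < 9 ✓
  (3) x = 2, target 2 ✓ (first branch holds)
  (4) 0 = 4 × 0, remainder 0 ✓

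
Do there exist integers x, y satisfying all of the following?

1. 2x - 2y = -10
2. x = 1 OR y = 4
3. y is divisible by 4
Yes

Take x = -1, y = 4. Substituting into each constraint:
  (1) 2(-1) - 2(4) = -10 ✓
  (2) y = 4, target 4 ✓ (second branch holds)
  (3) 4 = 4 × 1, remainder 0 ✓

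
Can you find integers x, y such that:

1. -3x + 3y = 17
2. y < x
No

Even the single constraint (-3x + 3y = 17) is infeasible over the integers.

  - -3x + 3y = 17: every term on the left is divisible by 3, so the LHS ≡ 0 (mod 3), but the RHS 17 is not — no integer solution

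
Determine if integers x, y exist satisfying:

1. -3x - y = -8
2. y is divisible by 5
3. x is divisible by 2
Yes

Take x = 6, y = -10. Substituting into each constraint:
  (1) -3(6) + 10 = -8 ✓
  (2) -10 = 5 × -2, remainder 0 ✓
  (3) 6 = 2 × 3, remainder 0 ✓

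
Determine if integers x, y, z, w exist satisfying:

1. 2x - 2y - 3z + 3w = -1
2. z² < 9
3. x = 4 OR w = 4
Yes

Take x = 0, y = 5, z = 1, w = 4. Substituting into each constraint:
  (1) 2(0) - 2(5) - 3(1) + 3(4) = -1 ✓
  (2) z² = (1)² = 1, and 1 < 9 ✓
  (3) w = 4, target 4 ✓ (second branch holds)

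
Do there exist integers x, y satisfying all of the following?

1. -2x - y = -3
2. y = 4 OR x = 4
Yes

Take x = 4, y = -5. Substituting into each constraint:
  (1) -2(4) + 5 = -3 ✓
  (2) x = 4, target 4 ✓ (second branch holds)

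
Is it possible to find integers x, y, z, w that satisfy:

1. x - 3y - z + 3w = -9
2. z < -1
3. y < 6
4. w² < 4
Yes

Take x = -11, y = 0, z = -2, w = 0. Substituting into each constraint:
  (1) (-11) - 3(0) + 2 + 3(0) = -9 ✓
  (2) -2 < -1 ✓
  (3) 0 < 6 ✓
  (4) w² = (0)² = 0, and 0 < 4 ✓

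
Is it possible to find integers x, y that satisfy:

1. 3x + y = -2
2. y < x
Yes

Take x = 0, y = -2. Substituting into each constraint:
  (1) 3(0) + (-2) = -2 ✓
  (2) -2 < 0 ✓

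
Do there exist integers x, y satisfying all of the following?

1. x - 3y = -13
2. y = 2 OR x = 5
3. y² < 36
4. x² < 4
No

A contradictory subset is {x - 3y = -13, y = 2 OR x = 5, x² < 4}. No integer assignment can satisfy these jointly:

  - x - 3y = -13: is a linear equation tying the variables together
  - y = 2 OR x = 5: forces a choice: either y = 2 or x = 5
  - x² < 4: restricts x to |x| ≤ 1

Split on the disjunction (y = 2 OR x = 5):
  • If y = 2: the equation forces x = -7, but x² < 4 requires |x| ≤ 1.
  • If x = 5: this contradicts x² < 4, which requires |x| ≤ 1.
Both branches are infeasible, so the system has no integer solution.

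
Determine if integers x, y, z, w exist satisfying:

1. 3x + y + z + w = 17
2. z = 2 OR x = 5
Yes

Take x = 4, y = 0, z = 2, w = 3. Substituting into each constraint:
  (1) 3(4) + 0 + 2 + 3 = 17 ✓
  (2) z = 2, target 2 ✓ (first branch holds)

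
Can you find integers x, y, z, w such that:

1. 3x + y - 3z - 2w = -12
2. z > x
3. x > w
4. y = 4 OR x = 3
Yes

Take x = 3, y = -5, z = 4, w = 2. Substituting into each constraint:
  (1) 3(3) + (-5) - 3(4) - 2(2) = -12 ✓
  (2) 4 > 3 ✓
  (3) 3 > 2 ✓
  (4) x = 3, target 3 ✓ (second branch holds)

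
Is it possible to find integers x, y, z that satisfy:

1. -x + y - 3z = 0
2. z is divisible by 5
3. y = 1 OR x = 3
Yes

Take x = 3, y = 3, z = 0. Substituting into each constraint:
  (1) (-3) + 3 - 3(0) = 0 ✓
  (2) 0 = 5 × 0, remainder 0 ✓
  (3) x = 3, target 3 ✓ (second branch holds)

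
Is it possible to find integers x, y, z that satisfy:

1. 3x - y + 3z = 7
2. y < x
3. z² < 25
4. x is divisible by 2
Yes

Take x = 0, y = -1, z = 2. Substituting into each constraint:
  (1) 3(0) + 1 + 3(2) = 7 ✓
  (2) -1 < 0 ✓
  (3) z² = (2)² = 4, and 4 < 25 ✓
  (4) 0 = 2 × 0, remainder 0 ✓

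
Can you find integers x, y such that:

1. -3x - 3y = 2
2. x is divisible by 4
No

Even the single constraint (-3x - 3y = 2) is infeasible over the integers.

  - -3x - 3y = 2: every term on the left is divisible by 3, so the LHS ≡ 0 (mod 3), but the RHS 2 is not — no integer solution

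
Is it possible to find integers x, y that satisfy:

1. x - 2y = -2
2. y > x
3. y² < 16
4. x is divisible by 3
Yes

Take x = 0, y = 1. Substituting into each constraint:
  (1) 0 - 2(1) = -2 ✓
  (2) 1 > 0 ✓
  (3) y² = (1)² = 1, and 1 < 16 ✓
  (4) 0 = 3 × 0, remainder 0 ✓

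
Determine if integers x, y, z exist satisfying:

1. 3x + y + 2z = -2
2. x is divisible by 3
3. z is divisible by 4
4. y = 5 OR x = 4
Yes

Take x = 27, y = 5, z = -44. Substituting into each constraint:
  (1) 3(27) + 5 + 2(-44) = -2 ✓
  (2) 27 = 3 × 9, remainder 0 ✓
  (3) -44 = 4 × -11, remainder 0 ✓
  (4) y = 5, target 5 ✓ (first branch holds)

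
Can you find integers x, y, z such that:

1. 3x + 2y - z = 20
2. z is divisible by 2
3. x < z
Yes

Take x = -2, y = 13, z = 0. Substituting into each constraint:
  (1) 3(-2) + 2(13) + 0 = 20 ✓
  (2) 0 = 2 × 0, remainder 0 ✓
  (3) -2 < 0 ✓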